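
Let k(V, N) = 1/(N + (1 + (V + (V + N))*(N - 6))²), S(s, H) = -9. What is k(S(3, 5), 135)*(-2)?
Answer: -2/227828971 ≈ -8.7785e-9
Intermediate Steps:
k(V, N) = 1/(N + (1 + (-6 + N)*(N + 2*V))²) (k(V, N) = 1/(N + (1 + (V + (N + V))*(-6 + N))²) = 1/(N + (1 + (N + 2*V)*(-6 + N))²) = 1/(N + (1 + (-6 + N)*(N + 2*V))²))
k(S(3, 5), 135)*(-2) = -2/(135 + (1 + 135² - 12*(-9) - 6*135 + 2*135*(-9))²) = -2/(135 + (1 + 18225 + 108 - 810 - 2430)²) = -2/(135 + 15094²) = -2/(135 + 227828836) = -2/227828971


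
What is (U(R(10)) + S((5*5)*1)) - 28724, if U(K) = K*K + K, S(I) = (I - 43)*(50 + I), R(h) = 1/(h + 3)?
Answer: -5082492/169 ≈ -30074.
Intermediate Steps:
R(h) = 1/(3 + h)
S(I) = (-43 + I)*(50 + I)
U(K) = K + K² (U(K) = K² + K = K + K²)
(U(R(10)) + S((5*5)*1)) - 28724 = ((1 + 1/(3 + 10))/(3 + 10) + (-2150 + ((5*5)*1)² + 7*((5*5)*1))) - 28724 = ((1 + 1/13)/13 + (-2150 + (25*1)² + 7*(25*1))) - 28724 = ((1 + 1/13)/13 + (-2150 + 25² + 7*25)) - 28724 = ((1/13)*(14/13) + (-2150 + 625 + 175)) - 28724 = (14/169 - 1350) - 28724 = -228136/169 - 28724 = -5082492/169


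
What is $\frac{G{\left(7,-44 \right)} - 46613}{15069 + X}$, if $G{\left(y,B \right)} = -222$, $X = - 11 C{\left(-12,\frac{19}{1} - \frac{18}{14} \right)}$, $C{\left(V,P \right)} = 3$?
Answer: $- \frac{46835}{15036} \approx -3.1149$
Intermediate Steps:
$X = -33$ ($X = \left(-11\right) 3 = -33$)
$\frac{G{\left(7,-44 \right)} - 46613}{15069 + X} = \frac{-222 - 46613}{15069 - 33} = - \frac{46835}{15036}$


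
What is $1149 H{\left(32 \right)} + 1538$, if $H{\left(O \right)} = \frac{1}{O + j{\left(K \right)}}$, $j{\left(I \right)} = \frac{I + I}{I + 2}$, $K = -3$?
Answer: $\frac{59593}{38} \approx 1568.2$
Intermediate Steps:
$j{\left(I \right)} = \frac{2 I}{2 + I}$
$H{\left(O \right)} = \frac{1}{6 + O}$ ($H{\left(O \right)} = \frac{1}{O + 2 \left(-3\right) \frac{1}{2 - 3}} = \frac{1}{O + 2 \left(-3\right) \frac{1}{-1}} = \frac{1}{O + 2 \left(-3\right) \left(-1\right)} = \frac{1}{O + 6} = \frac{1}{6 + O}$)
$1149 H{\left(32 \right)} + 1538 = \frac{1149}{6 + 32} + 1538 = \frac{1149}{38} + 1538 = \frac{59593}{38}$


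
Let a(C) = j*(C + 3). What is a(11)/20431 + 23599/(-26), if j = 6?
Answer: -482148985/531206 ≈ -907.65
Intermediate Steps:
a(C) = 18 + 6*C (a(C) = 6*(C + 3) = 6*(3 + C) = 18 + 6*C)
a(11)/20431 + 23599/(-26) = (18 + 6*11)/20431 + 23599/(-26) = (18 + 66)*(1/20431) + 23599*(-1/26) = 84*(1/20431) - 23599/26 = 84/20431 - 23599/26 = -482148985/531206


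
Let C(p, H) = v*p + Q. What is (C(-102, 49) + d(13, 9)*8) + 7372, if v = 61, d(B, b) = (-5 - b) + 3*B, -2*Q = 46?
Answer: 1327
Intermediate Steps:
Q = -23 (Q = -½*46 = -23)
d(B, b) = -5 - b + 3*B
C(p, H) = -23 + 61*p (C(p, H) = 61*p - 23 = -23 + 61*p)
(C(-102, 49) + d(13, 9)*8) + 7372 = ((-23 + 61*(-102)) + (-5 - 1*9 + 3*13)*8) + 7372 = ((-23 - 6222) + (-5 - 9 + 39)*8) + 7372 = (-6245 + 25*8) + 7372 = (-6245 + 200) + 7372 = -6045 + 7372 = 1327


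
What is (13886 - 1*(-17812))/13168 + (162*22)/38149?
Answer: 628088877/251173016 ≈ 2.5006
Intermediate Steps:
(13886 - 1*(-17812))/13168 + (162*22)/38149 = (13886 + 17812)*(1/13168) + 3564*(1/38149) = 31698*(1/13168) + 3564/38149 = 15849/6584 + 3564/38149 = 628088877/251173016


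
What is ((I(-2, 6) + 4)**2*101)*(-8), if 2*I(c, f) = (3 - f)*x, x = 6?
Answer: -20200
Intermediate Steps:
I(c, f) = 9 - 3*f (I(c, f) = ((3 - f)*6)/2 = (18 - 6*f)/2 = 9 - 3*f)
((I(-2, 6) + 4)**2*101)*(-8) = (((9 - 3*6) + 4)**2*101)*(-8) = (((9 - 18) + 4)**2*101)*(-8) = ((-9 + 4)**2*101)*(-8) = ((-5)**2*101)*(-8) = (25*101)*(-8) = 2525*(-8) = -20200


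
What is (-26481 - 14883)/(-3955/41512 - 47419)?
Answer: 1717102368/1968461483 ≈ 0.87231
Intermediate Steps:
(-26481 - 14883)/(-3955/41512 - 47419) = -41364/(-3955*1/41512 - 47419) = -41364/(-3955/41512 - 47419) = -41364/(-1968461483/41512) = -41364*(-41512/1968461483) = 1717102368/1968461483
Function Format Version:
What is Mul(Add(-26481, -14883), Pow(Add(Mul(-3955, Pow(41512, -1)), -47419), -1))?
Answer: Rational(1717102368, 1968461483) ≈ 0.87231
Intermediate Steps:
Mul(Add(-26481, -14883), Pow(Add(Mul(-3955, Pow(41512, -1)), -47419), -1)) = Mul(-41364, Pow(Add(Mul(-3955, Rational(1, 41512)), -47419), -1)) = Mul(-41364, Pow(Add(Rational(-3955, 41512), -47419), -1)) = Mul(-41364, Pow(Rational(-1968461483, 41512), -1)) = Mul(-41364, Rational(-41512, 1968461483)) = Rational(1717102368, 1968461483)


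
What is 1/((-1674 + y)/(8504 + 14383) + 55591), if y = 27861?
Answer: 7629/424112468 ≈ 1.7988e-5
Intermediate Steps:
1/((-1674 + y)/(8504 + 14383) + 55591) = 1/((-1674 + 27861)/(8504 + 14383) + 55591) = 1/(26187/22887 + 55591) = 1/(26187*(1/22887) + 55591) = 1/(8729/7629 + 55591) = 1/(424112468/7629) = 7629/424112468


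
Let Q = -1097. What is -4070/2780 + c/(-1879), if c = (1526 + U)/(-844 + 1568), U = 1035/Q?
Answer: -303926668035/207437263268 ≈ -1.4651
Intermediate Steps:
U = -1035/1097 (U = 1035/(-1097) = 1035*(-1/1097) = -1035/1097 ≈ -0.94348)
c = 1672987/794228 (c = (1526 - 1035/1097)/(-844 + 1568) = (1672987/1097)/724 = (1672987/1097)*(1/724) = 1672987/794228 ≈ 2.1064)
-4070/2780 + c/(-1879) = -4070/2780 + (1672987/794228)/(-1879) = -4070*1/2780 + (1672987/794228)*(-1/1879) = -407/278 - 1672987/1492354412 = -303926668035/207437263268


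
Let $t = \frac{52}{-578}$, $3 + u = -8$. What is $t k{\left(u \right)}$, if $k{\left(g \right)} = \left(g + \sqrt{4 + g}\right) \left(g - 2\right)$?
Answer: $- \frac{3718}{289} + \frac{338 i \sqrt{7}}{289} \approx -12.865 + 3.0943 i$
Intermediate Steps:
$u = -11$ ($u = -3 - 8 = -11$)
$k{\left(g \right)} = \left(-2 + g\right) \left(g + \sqrt{4 + g}\right)$ ($k{\left(g \right)} = \left(g + \sqrt{4 + g}\right) \left(-2 + g\right) = \left(-2 + g\right) \left(g + \sqrt{4 + g}\right)$)
$t = - \frac{26}{289}$ ($t = 52 \left(- \frac{1}{578}\right) = - \frac{26}{289} \approx -0.089965$)
$t k{\left(u \right)} = - \frac{26 \left(\left(-11\right)^{2} - -22 - 2 \sqrt{4 - 11} - 11 \sqrt{4 - 11}\right)}{289} = - \frac{26 \left(121 + 22 - 2 \sqrt{-7} - 11 \sqrt{-7}\right)}{289} = - \frac{26 \left(121 + 22 - 2 i \sqrt{7} - 11 i \sqrt{7}\right)}{289} = - \frac{26 \left(143 - 13 i \sqrt{7}\right)}{289} = - \frac{3718}{289} + \frac{338 i \sqrt{7}}{289}$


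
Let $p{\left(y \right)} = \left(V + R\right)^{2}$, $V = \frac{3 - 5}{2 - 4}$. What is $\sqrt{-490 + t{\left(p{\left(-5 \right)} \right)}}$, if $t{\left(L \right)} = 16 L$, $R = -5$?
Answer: $3 i \sqrt{26} \approx 15.297 i$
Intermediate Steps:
$V = 1$ ($V = - \frac{2}{-2} = \left(-2\right) \left(- \frac{1}{2}\right) = 1$)
$p{\left(y \right)} = 16$ ($p{\left(y \right)} = \left(1 - 5\right)^{2} = \left(-4\right)^{2} = 16$)
$\sqrt{-490 + t{\left(p{\left(-5 \right)} \right)}} = \sqrt{-490 + 16 \cdot 16} = \sqrt{-490 + 256} = \sqrt{-234} = 3 i \sqrt{26}$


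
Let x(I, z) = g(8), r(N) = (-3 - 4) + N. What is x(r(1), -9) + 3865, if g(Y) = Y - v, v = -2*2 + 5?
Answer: 3872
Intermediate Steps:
r(N) = -7 + N
v = 1 (v = -4 + 5 = 1)
g(Y) = -1 + Y (g(Y) = Y - 1*1 = Y - 1 = -1 + Y)
x(I, z) = 7 (x(I, z) = -1 + 8 = 7)
x(r(1), -9) + 3865 = 7 + 3865 = 3872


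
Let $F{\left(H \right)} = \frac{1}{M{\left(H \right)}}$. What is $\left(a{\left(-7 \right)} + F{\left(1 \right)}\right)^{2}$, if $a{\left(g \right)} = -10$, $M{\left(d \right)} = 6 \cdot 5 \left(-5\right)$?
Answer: $\frac{2253001}{22500} \approx 100.13$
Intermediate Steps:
$M{\left(d \right)} = -150$ ($M{\left(d \right)} = 30 \left(-5\right) = -150$)
$F{\left(H \right)} = - \frac{1}{150}$ ($F{\left(H \right)} = \frac{1}{-150} = - \frac{1}{150}$)
$\left(a{\left(-7 \right)} + F{\left(1 \right)}\right)^{2} = \left(-10 - \frac{1}{150}\right)^{2} = \left(- \frac{1501}{150}\right)^{2} = \frac{2253001}{22500}$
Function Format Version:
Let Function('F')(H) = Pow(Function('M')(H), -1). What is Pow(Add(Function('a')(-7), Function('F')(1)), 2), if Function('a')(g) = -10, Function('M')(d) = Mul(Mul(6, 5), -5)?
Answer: Rational(2253001, 22500) ≈ 100.13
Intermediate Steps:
Function('M')(d) = -150 (Function('M')(d) = Mul(30, -5) = -150)
Function('F')(H) = Rational(-1, 150) (Function('F')(H) = Pow(-150, -1) = Rational(-1, 150))
Pow(Add(Function('a')(-7), Function('F')(1)), 2) = Pow(Add(-10, Rational(-1, 150)), 2) = Pow(Rational(-1501, 150), 2) = Rational(2253001, 22500)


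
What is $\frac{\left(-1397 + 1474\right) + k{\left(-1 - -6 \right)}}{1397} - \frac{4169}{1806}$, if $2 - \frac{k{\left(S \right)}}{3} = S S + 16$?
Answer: $- \frac{5896333}{2522982} \approx -2.337$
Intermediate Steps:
$k{\left(S \right)} = -42 - 3 S^{2}$ ($k{\left(S \right)} = 6 - 3 \left(S S + 16\right) = 6 - 3 \left(S^{2} + 16\right) = 6 - 3 \left(16 + S^{2}\right) = 6 - \left(48 + 3 S^{2}\right) = -42 - 3 S^{2}$)
$\frac{\left(-1397 + 1474\right) + k{\left(-1 - -6 \right)}}{1397} - \frac{4169}{1806} = \frac{\left(-1397 + 1474\right) - \left(42 + 3 \left(-1 - -6\right)^{2}\right)}{1397} - \frac{4169}{1806} = \left(77 - \left(42 + 3 \left(-1 + 6\right)^{2}\right)\right) \frac{1}{1397} - \frac{4169}{1806} = \left(77 - \left(42 + 3 \cdot 5^{2}\right)\right) \frac{1}{1397} - \frac{4169}{1806} = \left(77 - 117\right) \frac{1}{1397} - \frac{4169}{1806} = \left(-40\right) \frac{1}{1397} - \frac{4169}{1806} = - \frac{40}{1397} - \frac{4169}{1806} = - \frac{5896333}{2522982}$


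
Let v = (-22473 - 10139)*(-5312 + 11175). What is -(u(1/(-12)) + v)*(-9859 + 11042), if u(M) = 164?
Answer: 226194322536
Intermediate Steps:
v = -191204156 (v = -32612*5863 = -191204156)
-(u(1/(-12)) + v)*(-9859 + 11042) = -(164 - 191204156)*(-9859 + 11042) = -(-191203992)*1183 = -1*(-226194322536) = 226194322536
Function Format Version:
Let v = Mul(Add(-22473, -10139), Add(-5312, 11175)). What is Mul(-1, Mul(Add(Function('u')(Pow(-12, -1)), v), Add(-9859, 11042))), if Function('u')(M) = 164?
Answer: 226194322536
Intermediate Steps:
v = -191204156 (v = Mul(-32612, 5863) = -191204156)
Mul(-1, Mul(Add(Function('u')(Pow(-12, -1)), v), Add(-9859, 11042))) = Mul(-1, Mul(Add(164, -191204156), Add(-9859, 11042))) = Mul(-1, Mul(-191203992, 1183)) = Mul(-1, -226194322536) = 226194322536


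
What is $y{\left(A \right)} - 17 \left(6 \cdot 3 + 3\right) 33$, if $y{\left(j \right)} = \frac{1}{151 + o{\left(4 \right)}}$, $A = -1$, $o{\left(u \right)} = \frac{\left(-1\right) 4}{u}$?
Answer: $- \frac{1767149}{150} \approx -11781.0$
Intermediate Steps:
$o{\left(u \right)} = - \frac{4}{u}$
$y{\left(j \right)} = \frac{1}{150}$ ($y{\left(j \right)} = \frac{1}{151 - \frac{4}{4}} = \frac{1}{151 - 1} = \frac{1}{150}$)
$y{\left(A \right)} - 17 \left(6 \cdot 3 + 3\right) 33 = \frac{1}{150} - 17 \left(6 \cdot 3 + 3\right) 33 = \frac{1}{150} - 17 \left(18 + 3\right) 33 = \frac{1}{150} - 17 \cdot 21 \cdot 33 = \frac{1}{150} - 357 \cdot 33 = \frac{1}{150} - 11781 = - \frac{1767149}{150}$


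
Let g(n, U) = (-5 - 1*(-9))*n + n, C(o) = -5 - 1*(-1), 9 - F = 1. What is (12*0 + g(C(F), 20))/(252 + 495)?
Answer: -20/747 ≈ -0.026774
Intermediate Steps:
F = 8 (F = 9 - 1*1 = 9 - 1 = 8)
C(o) = -4 (C(o) = -5 + 1 = -4)
g(n, U) = 5*n (g(n, U) = (-5 + 9)*n + n = 4*n + n = 5*n)
(12*0 + g(C(F), 20))/(252 + 495) = (12*0 + 5*(-4))/(252 + 495) = (0 - 20)/747 = -20*1/747 = -20/747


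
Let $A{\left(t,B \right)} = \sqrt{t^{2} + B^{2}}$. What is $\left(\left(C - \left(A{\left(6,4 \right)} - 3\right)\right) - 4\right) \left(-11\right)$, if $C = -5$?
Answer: $66 + 22 \sqrt{13} \approx 145.32$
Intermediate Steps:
$A{\left(t,B \right)} = \sqrt{B^{2} + t^{2}}$
$\left(\left(C - \left(A{\left(6,4 \right)} - 3\right)\right) - 4\right) \left(-11\right) = \left(\left(-5 - \left(\sqrt{4^{2} + 6^{2}} - 3\right)\right) - 4\right) \left(-11\right) = \left(\left(-5 - \left(\sqrt{16 + 36} - 3\right)\right) - 4\right) \left(-11\right) = \left(\left(-5 - \left(\sqrt{52} - 3\right)\right) - 4\right) \left(-11\right) = \left(\left(-5 - \left(2 \sqrt{13} - 3\right)\right) - 4\right) \left(-11\right) = \left(\left(-5 - \left(-3 + 2 \sqrt{13}\right)\right) - 4\right) \left(-11\right) = \left(\left(-5 + \left(3 - 2 \sqrt{13}\right)\right) - 4\right) \left(-11\right) = \left(\left(-2 - 2 \sqrt{13}\right) - 4\right) \left(-11\right) = \left(-6 - 2 \sqrt{13}\right) \left(-11\right) = 66 + 22 \sqrt{13}$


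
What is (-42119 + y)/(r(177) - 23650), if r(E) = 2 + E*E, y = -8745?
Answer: -50864/7681 ≈ -6.6221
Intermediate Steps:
r(E) = 2 + E²
(-42119 + y)/(r(177) - 23650) = (-42119 - 8745)/((2 + 177²) - 23650) = -50864/((2 + 31329) - 23650) = -50864/(31331 - 23650) = -50864/7681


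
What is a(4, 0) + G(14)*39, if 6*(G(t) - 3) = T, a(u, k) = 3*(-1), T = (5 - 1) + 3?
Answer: 319/2 ≈ 159.50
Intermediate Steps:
T = 7 (T = 4 + 3 = 7)
a(u, k) = -3
G(t) = 25/6 (G(t) = 3 + (⅙)*7 = 3 + 7/6 = 25/6)
a(4, 0) + G(14)*39 = -3 + (25/6)*39 = -3 + 325/2 = 319/2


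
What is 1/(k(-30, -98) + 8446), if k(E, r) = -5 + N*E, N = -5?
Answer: 1/8591 ≈ 0.00011640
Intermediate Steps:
k(E, r) = -5 - 5*E
1/(k(-30, -98) + 8446) = 1/((-5 - 5*(-30)) + 8446) = 1/((-5 + 150) + 8446) = 1/(145 + 8446) = 1/8591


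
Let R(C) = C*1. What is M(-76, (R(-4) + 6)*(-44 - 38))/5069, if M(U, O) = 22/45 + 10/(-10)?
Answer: -23/228105 ≈ -0.00010083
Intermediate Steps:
R(C) = C
M(U, O) = -23/45 (M(U, O) = 22*(1/45) + 10*(-⅒) = 22/45 - 1 = -23/45)
M(-76, (R(-4) + 6)*(-44 - 38))/5069 = -23/45/5069 = -23/45*1/5069 = -23/228105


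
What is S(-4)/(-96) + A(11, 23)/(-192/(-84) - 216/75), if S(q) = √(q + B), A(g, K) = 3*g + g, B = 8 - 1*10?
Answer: -1925/26 - I*√6/96 ≈ -74.038 - 0.025516*I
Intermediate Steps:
B = -2 (B = 8 - 10 = -2)
A(g, K) = 4*g
S(q) = √(-2 + q) (S(q) = √(q - 2) = √(-2 + q))
S(-4)/(-96) + A(11, 23)/(-192/(-84) - 216/75) = √(-2 - 4)/(-96) + (4*11)/(-192/(-84) - 216/75) = √(-6)*(-1/96) + 44/(-192*(-1/84) - 216*1/75) = (I*√6)*(-1/96) + 44/(16/7 - 72/25) = -I*√6/96 + 44/(-104/175) = -I*√6/96 + 44*(-175/104) = -I*√6/96 - 1925/26 = -1925/26 - I*√6/96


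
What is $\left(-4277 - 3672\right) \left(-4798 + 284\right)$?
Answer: $35881786$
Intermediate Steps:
$\left(-4277 - 3672\right) \left(-4798 + 284\right) = \left(-7949\right) \left(-4514\right) = 35881786$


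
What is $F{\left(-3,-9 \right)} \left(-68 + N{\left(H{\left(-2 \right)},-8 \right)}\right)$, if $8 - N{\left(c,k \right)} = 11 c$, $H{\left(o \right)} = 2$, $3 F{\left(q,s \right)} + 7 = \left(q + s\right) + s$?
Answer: $\frac{2296}{3} \approx 765.33$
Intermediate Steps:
$F{\left(q,s \right)} = - \frac{7}{3} + \frac{q}{3} + \frac{2 s}{3}$ ($F{\left(q,s \right)} = - \frac{7}{3} + \frac{\left(q + s\right) + s}{3} = - \frac{7}{3} + \frac{q + 2 s}{3} = - \frac{7}{3} + \left(\frac{q}{3} + \frac{2 s}{3}\right) = - \frac{7}{3} + \frac{q}{3} + \frac{2 s}{3}$)
$N{\left(c,k \right)} = 8 - 11 c$
$F{\left(-3,-9 \right)} \left(-68 + N{\left(H{\left(-2 \right)},-8 \right)}\right) = \left(- \frac{7}{3} + \frac{1}{3} \left(-3\right) + \frac{2}{3} \left(-9\right)\right) \left(-68 + \left(8 - 22\right)\right) = \left(- \frac{7}{3} - 1 - 6\right) \left(-68 + \left(8 - 22\right)\right) = - \frac{28 \left(-68 - 14\right)}{3} = \left(- \frac{28}{3}\right) \left(-82\right) = \frac{2296}{3}$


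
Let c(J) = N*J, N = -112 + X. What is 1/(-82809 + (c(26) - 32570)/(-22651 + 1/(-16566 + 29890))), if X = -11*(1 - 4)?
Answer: -301801923/24991454111531 ≈ -1.2076e-5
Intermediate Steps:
X = 33 (X = -11*(-3) = 33)
N = -79 (N = -112 + 33 = -79)
c(J) = -79*J
1/(-82809 + (c(26) - 32570)/(-22651 + 1/(-16566 + 29890))) = 1/(-82809 + (-79*26 - 32570)/(-22651 + 1/(-16566 + 29890))) = 1/(-82809 + (-2054 - 32570)/(-22651 + 1/13324)) = 1/(-82809 - 34624/(-22651 + 1/13324)) = 1/(-82809 - 34624/(-301801923/13324)) = 1/(-82809 - 34624*(-13324/301801923)) = 1/(-82809 + 461330176/301801923) = 1/(-24991454111531/301801923) = -301801923/24991454111531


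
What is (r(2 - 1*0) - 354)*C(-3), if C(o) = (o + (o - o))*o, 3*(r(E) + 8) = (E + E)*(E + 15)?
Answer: -3054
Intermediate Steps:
r(E) = -8 + 2*E*(15 + E)/3 (r(E) = -8 + ((E + E)*(E + 15))/3 = -8 + ((2*E)*(15 + E))/3 = -8 + (2*E*(15 + E))/3 = -8 + 2*E*(15 + E)/3)
C(o) = o² (C(o) = (o + 0)*o = o*o = o²)
(r(2 - 1*0) - 354)*C(-3) = ((-8 + 10*(2 - 1*0) + 2*(2 - 1*0)²/3) - 354)*(-3)² = ((-8 + 10*(2 + 0) + 2*(2 + 0)²/3) - 354)*9 = ((-8 + 10*2 + (⅔)*2²) - 354)*9 = ((-8 + 20 + (⅔)*4) - 354)*9 = ((-8 + 20 + 8/3) - 354)*9 = (44/3 - 354)*9 = -1018/3*9 = -3054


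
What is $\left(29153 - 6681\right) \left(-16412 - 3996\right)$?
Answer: $-458608576$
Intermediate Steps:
$\left(29153 - 6681\right) \left(-16412 - 3996\right) = 22472 \left(-20408\right) = -458608576$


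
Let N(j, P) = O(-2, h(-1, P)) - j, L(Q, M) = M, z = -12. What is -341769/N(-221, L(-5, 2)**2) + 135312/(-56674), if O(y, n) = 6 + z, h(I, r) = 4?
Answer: -225564051/141685 ≈ -1592.0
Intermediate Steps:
O(y, n) = -6 (O(y, n) = 6 - 12 = -6)
N(j, P) = -6 - j
-341769/N(-221, L(-5, 2)**2) + 135312/(-56674) = -341769/(-6 - 1*(-221)) + 135312/(-56674) = -341769/(-6 + 221) + 135312*(-1/56674) = -341769/215 - 67656/28337 = -225564051/141685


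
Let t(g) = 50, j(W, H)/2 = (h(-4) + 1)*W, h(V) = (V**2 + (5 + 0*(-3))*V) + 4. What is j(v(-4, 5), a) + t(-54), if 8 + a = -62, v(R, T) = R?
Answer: 42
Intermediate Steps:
h(V) = 4 + V**2 + 5*V (h(V) = (V**2 + (5 + 0)*V) + 4 = (V**2 + 5*V) + 4 = 4 + V**2 + 5*V)
a = -70 (a = -8 - 62 = -70)
j(W, H) = 2*W (j(W, H) = 2*(((4 + (-4)**2 + 5*(-4)) + 1)*W) = 2*(((4 + 16 - 20) + 1)*W) = 2*((0 + 1)*W) = 2*(1*W) = 2*W)
j(v(-4, 5), a) + t(-54) = 2*(-4) + 50 = -8 + 50 = 42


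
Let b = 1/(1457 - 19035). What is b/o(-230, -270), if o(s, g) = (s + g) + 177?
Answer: 1/5677694 ≈ 1.7613e-7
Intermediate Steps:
o(s, g) = 177 + g + s (o(s, g) = (g + s) + 177 = 177 + g + s)
b = -1/17578 (b = 1/(-17578) = -1/17578 ≈ -5.6889e-5)
b/o(-230, -270) = -1/(17578*(177 - 270 - 230)) = -1/17578/(-323) = -1/17578*(-1/323) = 1/5677694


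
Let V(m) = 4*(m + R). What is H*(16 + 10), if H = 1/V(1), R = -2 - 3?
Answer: -13/8 ≈ -1.6250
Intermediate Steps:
R = -5
V(m) = -20 + 4*m (V(m) = 4*(m - 5) = 4*(-5 + m) = -20 + 4*m)
H = -1/16 (H = 1/(-20 + 4*1) = 1/(-20 + 4) = 1/(-16) = 1*(-1/16) = -1/16 ≈ -0.062500)
H*(16 + 10) = -(16 + 10)/16 = -1/16*26 = -13/8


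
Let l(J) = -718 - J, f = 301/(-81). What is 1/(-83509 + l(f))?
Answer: -81/6822086 ≈ -1.1873e-5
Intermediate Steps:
f = -301/81 (f = 301*(-1/81) = -301/81 ≈ -3.7160)
1/(-83509 + l(f)) = 1/(-83509 + (-718 - 1*(-301/81))) = 1/(-83509 + (-718 + 301/81)) = 1/(-83509 - 57857/81) = 1/(-6822086/81) = -81/6822086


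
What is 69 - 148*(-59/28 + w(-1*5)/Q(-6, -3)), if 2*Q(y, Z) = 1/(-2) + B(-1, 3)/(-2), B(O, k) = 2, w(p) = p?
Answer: -12722/21 ≈ -605.81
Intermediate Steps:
Q(y, Z) = -3/4 (Q(y, Z) = (1/(-2) + 2/(-2))/2 = (1*(-1/2) + 2*(-1/2))/2 = (-1/2 - 1)/2 = (1/2)*(-3/2) = -3/4)
69 - 148*(-59/28 + w(-1*5)/Q(-6, -3)) = 69 - 148*(-59/28 + (-1*5)/(-3/4)) = 69 - 148*(-59*1/28 - 5*(-4/3)) = 69 - 148*(-59/28 + 20/3) = 69 - 148*383/84 = 69 - 14171/21 = -12722/21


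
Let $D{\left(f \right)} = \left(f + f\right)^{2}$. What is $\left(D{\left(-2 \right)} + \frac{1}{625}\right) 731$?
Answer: $\frac{7310731}{625} \approx 11697.0$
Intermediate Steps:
$D{\left(f \right)} = 4 f^{2}$ ($D{\left(f \right)} = \left(2 f\right)^{2} = 4 f^{2}$)
$\left(D{\left(-2 \right)} + \frac{1}{625}\right) 731 = \left(4 \left(-2\right)^{2} + \frac{1}{625}\right) 731 = \left(4 \cdot 4 + \frac{1}{625}\right) 731 = \left(16 + \frac{1}{625}\right) 731 = \frac{10001}{625} \cdot 731 = \frac{7310731}{625}$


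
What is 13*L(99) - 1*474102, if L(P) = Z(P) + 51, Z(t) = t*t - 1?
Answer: -346039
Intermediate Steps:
Z(t) = -1 + t² (Z(t) = t² - 1 = -1 + t²)
L(P) = 50 + P² (L(P) = (-1 + P²) + 51 = 50 + P²)
13*L(99) - 1*474102 = 13*(50 + 99²) - 1*474102 = 13*(50 + 9801) - 474102 = 13*9851 - 474102 = 128063 - 474102 = -346039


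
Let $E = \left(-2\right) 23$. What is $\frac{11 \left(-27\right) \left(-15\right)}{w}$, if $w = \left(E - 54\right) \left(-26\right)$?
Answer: $\frac{891}{520} \approx 1.7135$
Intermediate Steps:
$E = -46$
$w = 2600$ ($w = \left(-46 - 54\right) \left(-26\right) = \left(-100\right) \left(-26\right) = 2600$)
$\frac{11 \left(-27\right) \left(-15\right)}{w} = \frac{11 \left(-27\right) \left(-15\right)}{2600} = \left(-297\right) \left(-15\right) \frac{1}{2600} = 4455 \cdot \frac{1}{2600} = \frac{891}{520}$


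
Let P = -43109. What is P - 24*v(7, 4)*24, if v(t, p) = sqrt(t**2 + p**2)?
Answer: -43109 - 576*sqrt(65) ≈ -47753.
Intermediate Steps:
v(t, p) = sqrt(p**2 + t**2)
P - 24*v(7, 4)*24 = -43109 - 24*sqrt(4**2 + 7**2)*24 = -43109 - 24*sqrt(16 + 49)*24 = -43109 - 24*sqrt(65)*24 = -43109 - 576*sqrt(65)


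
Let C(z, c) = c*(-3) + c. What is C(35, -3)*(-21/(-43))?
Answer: 126/43 ≈ 2.9302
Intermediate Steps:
C(z, c) = -2*c (C(z, c) = -3*c + c = -2*c)
C(35, -3)*(-21/(-43)) = (-2*(-3))*(-21/(-43)) = 6*(-21*(-1/43)) = 6*(21/43) = 126/43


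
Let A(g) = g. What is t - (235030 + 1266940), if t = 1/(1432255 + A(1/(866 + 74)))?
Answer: -2022131801310030/1346319701 ≈ -1.5020e+6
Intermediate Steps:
t = 940/1346319701 (t = 1/(1432255 + 1/(866 + 74)) = 1/(1432255 + 1/940) = 1/(1346319701/940) = 940/1346319701 ≈ 6.9820e-7)
t - (235030 + 1266940) = 940/1346319701 - (235030 + 1266940) = 940/1346319701 - 1*1501970 = 940/1346319701 - 1501970 = -2022131801310030/1346319701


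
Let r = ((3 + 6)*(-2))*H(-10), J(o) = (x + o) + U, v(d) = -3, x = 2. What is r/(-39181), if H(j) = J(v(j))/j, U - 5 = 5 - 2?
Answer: -63/195905 ≈ -0.00032158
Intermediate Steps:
U = 8 (U = 5 + (5 - 2) = 5 + 3 = 8)
J(o) = 10 + o (J(o) = (2 + o) + 8 = 10 + o)
H(j) = 7/j (H(j) = (10 - 3)/j = 7/j)
r = 63/5 (r = ((3 + 6)*(-2))*(7/(-10)) = (9*(-2))*(7*(-⅒)) = -18*(-7/10) = 63/5 ≈ 12.600)
r/(-39181) = (63/5)/(-39181) = (63/5)*(-1/39181) = -63/195905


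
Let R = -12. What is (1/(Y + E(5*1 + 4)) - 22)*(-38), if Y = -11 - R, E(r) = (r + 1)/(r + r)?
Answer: 5681/7 ≈ 811.57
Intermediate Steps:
E(r) = (1 + r)/(2*r) (E(r) = (1 + r)/((2*r)) = (1 + r)*(1/(2*r)) = (1 + r)/(2*r))
Y = 1 (Y = -11 - 1*(-12) = -11 + 12 = 1)
(1/(Y + E(5*1 + 4)) - 22)*(-38) = (1/(1 + (1 + (5*1 + 4))/(2*(5*1 + 4))) - 22)*(-38) = (1/(1 + (1 + (5 + 4))/(2*(5 + 4))) - 22)*(-38) = (1/(1 + (1/2)*(1 + 9)/9) - 22)*(-38) = (1/(1 + (1/2)*(1/9)*10) - 22)*(-38) = (1/(1 + 5/9) - 22)*(-38) = (1/(14/9) - 22)*(-38) = (9/14 - 22)*(-38) = -299/14*(-38) = 5681/7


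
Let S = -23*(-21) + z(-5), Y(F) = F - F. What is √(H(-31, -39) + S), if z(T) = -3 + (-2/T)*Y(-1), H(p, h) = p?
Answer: √449 ≈ 21.190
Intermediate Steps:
Y(F) = 0
z(T) = -3 (z(T) = -3 - 2/T*0 = -3 + 0 = -3)
S = 480 (S = -23*(-21) - 3 = 483 - 3 = 480)
√(H(-31, -39) + S) = √(-31 + 480) = √449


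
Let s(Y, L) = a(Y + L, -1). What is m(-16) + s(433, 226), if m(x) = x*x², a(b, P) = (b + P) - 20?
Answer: -3458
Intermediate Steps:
a(b, P) = -20 + P + b (a(b, P) = (P + b) - 20 = -20 + P + b)
s(Y, L) = -21 + L + Y (s(Y, L) = -20 - 1 + (Y + L) = -20 - 1 + (L + Y) = -21 + L + Y)
m(x) = x³
m(-16) + s(433, 226) = (-16)³ + (-21 + 226 + 433) = -4096 + 638 = -3458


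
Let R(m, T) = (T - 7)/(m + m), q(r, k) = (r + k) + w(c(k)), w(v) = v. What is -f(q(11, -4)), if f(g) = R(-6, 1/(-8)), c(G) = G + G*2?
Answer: -19/32 ≈ -0.59375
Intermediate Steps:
c(G) = 3*G (c(G) = G + 2*G = 3*G)
q(r, k) = r + 4*k (q(r, k) = (r + k) + 3*k = (k + r) + 3*k = r + 4*k)
R(m, T) = (-7 + T)/(2*m) (R(m, T) = (-7 + T)/((2*m)) = (-7 + T)*(1/(2*m)) = (-7 + T)/(2*m))
f(g) = 19/32 (f(g) = (½)*(-7 + 1/(-8))/(-6) = (½)*(-⅙)*(-7 - ⅛) = (½)*(-⅙)*(-57/8) = 19/32)
-f(q(11, -4)) = -1*19/32 = -19/32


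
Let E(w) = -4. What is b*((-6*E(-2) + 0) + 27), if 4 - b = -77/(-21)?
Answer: 17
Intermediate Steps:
b = ⅓ (b = 4 - (-77)/(-21) = 4 - (-77)*(-1)/21 = 4 - 1*11/3 = 4 - 11/3 = ⅓ ≈ 0.33333)
b*((-6*E(-2) + 0) + 27) = ((-6*(-4) + 0) + 27)/3 = ((24 + 0) + 27)/3 = (24 + 27)/3 = (⅓)*51 = 17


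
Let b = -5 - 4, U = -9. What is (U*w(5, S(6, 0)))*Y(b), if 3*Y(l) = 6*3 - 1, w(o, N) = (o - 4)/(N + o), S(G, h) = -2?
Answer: -17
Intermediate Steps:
w(o, N) = (-4 + o)/(N + o)
b = -9
Y(l) = 17/3 (Y(l) = (6*3 - 1)/3 = (18 - 1)/3 = (⅓)*17 = 17/3)
(U*w(5, S(6, 0)))*Y(b) = -9*(-4 + 5)/(-2 + 5)*(17/3) = -9/3*(17/3) = -3*(17/3) = -9*⅓*(17/3) = -3*17/3 = -17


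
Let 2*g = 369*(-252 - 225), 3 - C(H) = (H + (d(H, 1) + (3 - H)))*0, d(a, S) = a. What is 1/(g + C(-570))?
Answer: -2/176007 ≈ -1.1363e-5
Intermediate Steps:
C(H) = 3 (C(H) = 3 - (H + (H + (3 - H)))*0 = 3 - (H + 3)*0 = 3 - (3 + H)*0 = 3 - 1*0 = 3 + 0 = 3)
g = -176013/2 (g = (369*(-252 - 225))/2 = (369*(-477))/2 = (½)*(-176013) = -176013/2 ≈ -88007.)
1/(g + C(-570)) = 1/(-176013/2 + 3) = 1/(-176007/2) = -2/176007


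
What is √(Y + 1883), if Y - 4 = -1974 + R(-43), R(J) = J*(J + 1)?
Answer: 3*√191 ≈ 41.461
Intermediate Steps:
R(J) = J*(1 + J)
Y = -164 (Y = 4 + (-1974 - 43*(1 - 43)) = 4 + (-1974 - 43*(-42)) = 4 + (-1974 + 1806) = 4 - 168 = -164)
√(Y + 1883) = √(-164 + 1883) = √1719 = 3*√191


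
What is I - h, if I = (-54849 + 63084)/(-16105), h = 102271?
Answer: -329416538/3221 ≈ -1.0227e+5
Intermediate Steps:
I = -1647/3221 (I = 8235*(-1/16105) = -1647/3221 ≈ -0.51133)
I - h = -1647/3221 - 1*102271 = -1647/3221 - 102271 = -329416538/3221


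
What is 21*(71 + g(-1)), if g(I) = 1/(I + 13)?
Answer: 5971/4 ≈ 1492.8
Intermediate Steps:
g(I) = 1/(13 + I)
21*(71 + g(-1)) = 21*(71 + 1/(13 - 1)) = 21*(71 + 1/12) = 21*(853/12) = 5971/4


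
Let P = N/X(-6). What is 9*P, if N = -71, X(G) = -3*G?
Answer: -71/2 ≈ -35.500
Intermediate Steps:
P = -71/18 (P = -71/((-3*(-6))) = -71/18 ≈ -3.9444)
9*P = 9*(-71/18) = -71/2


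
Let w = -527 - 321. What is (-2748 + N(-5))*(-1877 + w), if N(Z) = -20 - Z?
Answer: 7529175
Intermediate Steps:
w = -848
(-2748 + N(-5))*(-1877 + w) = (-2748 + (-20 - 1*(-5)))*(-1877 - 848) = (-2748 + (-20 + 5))*(-2725) = (-2748 - 15)*(-2725) = -2763*(-2725) = 7529175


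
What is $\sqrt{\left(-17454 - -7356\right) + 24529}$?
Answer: $\sqrt{14431} \approx 120.13$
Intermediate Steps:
$\sqrt{\left(-17454 - -7356\right) + 24529} = \sqrt{\left(-17454 + 7356\right) + 24529} = \sqrt{-10098 + 24529} = \sqrt{14431}$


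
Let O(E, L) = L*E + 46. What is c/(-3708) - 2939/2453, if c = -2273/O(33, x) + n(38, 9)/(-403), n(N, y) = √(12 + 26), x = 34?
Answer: -12723068747/10623805632 + √38/1494324 ≈ -1.1976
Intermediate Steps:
O(E, L) = 46 + E*L (O(E, L) = E*L + 46 = 46 + E*L)
n(N, y) = √38
c = -2273/1168 - √38/403 (c = -2273/(46 + 33*34) + √38/(-403) = -2273/(46 + 1122) + √38*(-1/403) = -2273/1168 - √38/403 ≈ -1.9614)
c/(-3708) - 2939/2453 = (-2273/1168 - √38/403)/(-3708) - 2939/2453 = (-2273/1168 - √38/403)*(-1/3708) - 2939*1/2453 = (2273/4330944 + √38/1494324) - 2939/2453 = -12723068747/10623805632 + √38/1494324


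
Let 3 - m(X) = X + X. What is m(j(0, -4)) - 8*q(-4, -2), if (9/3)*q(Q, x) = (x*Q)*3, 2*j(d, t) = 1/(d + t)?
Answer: -243/4 ≈ -60.750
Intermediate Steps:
j(d, t) = 1/(2*(d + t))
q(Q, x) = Q*x (q(Q, x) = ((x*Q)*3)/3 = ((Q*x)*3)/3 = (3*Q*x)/3 = Q*x)
m(X) = 3 - 2*X (m(X) = 3 - (X + X) = 3 - 2*X)
m(j(0, -4)) - 8*q(-4, -2) = (3 - 1/(0 - 4)) - (-32)*(-2) = (3 - 1/(-4)) - 8*8 = (3 - (-1)/4) - 64 = (3 - 2*(-⅛)) - 64 = (3 + ¼) - 64 = 13/4 - 64 = -243/4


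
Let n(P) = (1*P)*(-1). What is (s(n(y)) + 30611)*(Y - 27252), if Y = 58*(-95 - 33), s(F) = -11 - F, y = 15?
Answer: -1061605740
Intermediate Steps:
n(P) = -P (n(P) = P*(-1) = -P)
Y = -7424 (Y = 58*(-128) = -7424)
(s(n(y)) + 30611)*(Y - 27252) = ((-11 - (-1)*15) + 30611)*(-7424 - 27252) = ((-11 - 1*(-15)) + 30611)*(-34676) = ((-11 + 15) + 30611)*(-34676) = (4 + 30611)*(-34676) = 30615*(-34676) = -1061605740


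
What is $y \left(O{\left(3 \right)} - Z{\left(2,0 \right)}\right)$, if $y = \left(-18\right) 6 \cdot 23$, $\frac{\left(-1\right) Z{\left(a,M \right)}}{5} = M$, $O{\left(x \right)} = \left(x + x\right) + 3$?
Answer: $-22356$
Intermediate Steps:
$O{\left(x \right)} = 3 + 2 x$ ($O{\left(x \right)} = 2 x + 3 = 3 + 2 x$)
$Z{\left(a,M \right)} = - 5 M$
$y = -2484$ ($y = \left(-108\right) 23 = -2484$)
$y \left(O{\left(3 \right)} - Z{\left(2,0 \right)}\right) = - 2484 \left(\left(3 + 2 \cdot 3\right) - \left(-5\right) 0\right) = - 2484 \left(\left(3 + 6\right) - 0\right) = - 2484 \left(9 + 0\right) = \left(-2484\right) 9 = -22356$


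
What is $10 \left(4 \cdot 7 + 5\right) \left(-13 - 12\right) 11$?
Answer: $-90750$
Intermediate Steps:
$10 \left(4 \cdot 7 + 5\right) \left(-13 - 12\right) 11 = 10 \left(28 + 5\right) \left(-25\right) 11 = 10 \cdot 33 \left(-25\right) 11 = 10 \left(-825\right) 11 = \left(-8250\right) 11 = -90750$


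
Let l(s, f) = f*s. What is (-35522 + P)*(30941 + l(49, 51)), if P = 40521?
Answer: 167166560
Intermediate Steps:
(-35522 + P)*(30941 + l(49, 51)) = (-35522 + 40521)*(30941 + 51*49) = 4999*(30941 + 2499) = 4999*33440 = 167166560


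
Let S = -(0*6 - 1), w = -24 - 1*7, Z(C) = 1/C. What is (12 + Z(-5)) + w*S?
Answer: -96/5 ≈ -19.200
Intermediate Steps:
w = -31 (w = -24 - 7 = -31)
S = 1 (S = -(0 - 1) = -1*(-1) = 1)
(12 + Z(-5)) + w*S = (12 + 1/(-5)) - 31*1 = (12 - ⅕) - 31 = 59/5 - 31 = -96/5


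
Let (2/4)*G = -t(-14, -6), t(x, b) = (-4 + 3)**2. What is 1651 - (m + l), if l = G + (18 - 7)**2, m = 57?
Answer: 1475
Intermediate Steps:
t(x, b) = 1 (t(x, b) = (-1)**2 = 1)
G = -2 (G = 2*(-1*1) = 2*(-1) = -2)
l = 119 (l = -2 + (18 - 7)**2 = -2 + 11**2 = -2 + 121 = 119)
1651 - (m + l) = 1651 - (57 + 119) = 1651 - 1*176 = 1651 - 176 = 1475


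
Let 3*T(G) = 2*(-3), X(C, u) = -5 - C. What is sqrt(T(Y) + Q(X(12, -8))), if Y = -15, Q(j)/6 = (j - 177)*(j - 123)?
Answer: sqrt(162958) ≈ 403.68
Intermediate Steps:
Q(j) = 6*(-177 + j)*(-123 + j) (Q(j) = 6*((j - 177)*(j - 123)) = 6*((-177 + j)*(-123 + j)) = 6*(-177 + j)*(-123 + j))
T(G) = -2 (T(G) = (2*(-3))/3 = (1/3)*(-6) = -2)
sqrt(T(Y) + Q(X(12, -8))) = sqrt(-2 + (130626 - 1800*(-5 - 1*12) + 6*(-5 - 1*12)**2)) = sqrt(-2 + (130626 - 1800*(-5 - 12) + 6*(-5 - 12)**2)) = sqrt(-2 + (130626 - 1800*(-17) + 6*(-17)**2)) = sqrt(-2 + (130626 + 30600 + 6*289)) = sqrt(-2 + (130626 + 30600 + 1734)) = sqrt(-2 + 162960) = sqrt(162958)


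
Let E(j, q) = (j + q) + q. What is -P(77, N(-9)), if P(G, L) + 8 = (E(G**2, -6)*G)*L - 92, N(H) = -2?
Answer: 911318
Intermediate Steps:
E(j, q) = j + 2*q
P(G, L) = -100 + G*L*(-12 + G**2) (P(G, L) = -8 + (((G**2 + 2*(-6))*G)*L - 92) = -8 + (((G**2 - 12)*G)*L - 92) = -8 + (((-12 + G**2)*G)*L - 92) = -8 + ((G*(-12 + G**2))*L - 92) = -8 + (G*L*(-12 + G**2) - 92) = -8 + (-92 + G*L*(-12 + G**2)) = -100 + G*L*(-12 + G**2))
-P(77, N(-9)) = -(-100 + 77*(-2)*(-12 + 77**2)) = -(-100 + 77*(-2)*(-12 + 5929)) = -(-100 + 77*(-2)*5917) = -(-100 - 911218) = -1*(-911318) = 911318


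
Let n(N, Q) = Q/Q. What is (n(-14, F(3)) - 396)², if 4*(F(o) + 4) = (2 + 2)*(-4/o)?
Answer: 156025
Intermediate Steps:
F(o) = -4 - 4/o (F(o) = -4 + ((2 + 2)*(-4/o))/4 = -4 + (4*(-4/o))/4 = -4 + (-16/o)/4 = -4 - 4/o)
n(N, Q) = 1
(n(-14, F(3)) - 396)² = (1 - 396)² = (-395)² = 156025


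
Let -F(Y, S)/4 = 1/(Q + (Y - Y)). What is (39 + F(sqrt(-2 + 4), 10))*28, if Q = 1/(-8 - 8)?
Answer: 2884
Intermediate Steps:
Q = -1/16 (Q = 1/(-16) = -1/16 ≈ -0.062500)
F(Y, S) = 64 (F(Y, S) = -4/(-1/16 + (Y - Y)) = -4/(-1/16 + 0) = -4/(-1/16) = -4*(-16) = 64)
(39 + F(sqrt(-2 + 4), 10))*28 = (39 + 64)*28 = 103*28 = 2884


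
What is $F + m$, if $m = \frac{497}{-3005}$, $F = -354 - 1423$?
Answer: $- \frac{5340382}{3005} \approx -1777.2$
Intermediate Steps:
$F = -1777$
$m = - \frac{497}{3005}$ ($m = 497 \left(- \frac{1}{3005}\right) = - \frac{497}{3005} \approx -0.16539$)
$F + m = -1777 - \frac{497}{3005} = - \frac{5340382}{3005}$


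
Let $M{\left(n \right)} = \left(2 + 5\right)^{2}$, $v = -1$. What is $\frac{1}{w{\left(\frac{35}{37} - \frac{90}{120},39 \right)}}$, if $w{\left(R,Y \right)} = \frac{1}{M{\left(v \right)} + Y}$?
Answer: $88$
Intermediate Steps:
$M{\left(n \right)} = 49$ ($M{\left(n \right)} = 7^{2} = 49$)
$w{\left(R,Y \right)} = \frac{1}{49 + Y}$
$\frac{1}{w{\left(\frac{35}{37} - \frac{90}{120},39 \right)}} = \frac{1}{\frac{1}{49 + 39}} = \frac{1}{\frac{1}{88}} = 88$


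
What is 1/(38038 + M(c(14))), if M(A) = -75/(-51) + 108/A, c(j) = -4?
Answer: 17/646212 ≈ 2.6307e-5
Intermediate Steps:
M(A) = 25/17 + 108/A (M(A) = -75*(-1/51) + 108/A = 25/17 + 108/A)
1/(38038 + M(c(14))) = 1/(38038 + (25/17 + 108/(-4))) = 1/(38038 + (25/17 + 108*(-¼))) = 1/(38038 + (25/17 - 27)) = 1/(38038 - 434/17) = 1/(646212/17) = 17/646212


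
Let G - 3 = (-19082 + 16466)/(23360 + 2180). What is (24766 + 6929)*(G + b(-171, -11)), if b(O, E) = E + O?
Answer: -7249083891/1277 ≈ -5.6766e+6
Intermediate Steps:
G = 18501/6385 (G = 3 + (-19082 + 16466)/(23360 + 2180) = 3 - 2616/25540 = 3 - 2616*1/25540 = 3 - 654/6385 = 18501/6385 ≈ 2.8976)
(24766 + 6929)*(G + b(-171, -11)) = (24766 + 6929)*(18501/6385 + (-11 - 171)) = 31695*(18501/6385 - 182) = 31695*(-1143569/6385) = -7249083891/1277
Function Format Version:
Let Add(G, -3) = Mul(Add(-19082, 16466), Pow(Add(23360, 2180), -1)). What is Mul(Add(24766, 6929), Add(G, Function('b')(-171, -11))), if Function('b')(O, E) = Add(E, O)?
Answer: Rational(-7249083891, 1277) ≈ -5.6766e+6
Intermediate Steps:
G = Rational(18501, 6385) (G = Add(3, Mul(Add(-19082, 16466), Pow(Add(23360, 2180), -1))) = Add(3, Mul(-2616, Pow(25540, -1))) = Add(3, Mul(-2616, Rational(1, 25540))) = Add(3, Rational(-654, 6385)) = Rational(18501, 6385) ≈ 2.8976)
Mul(Add(24766, 6929), Add(G, Function('b')(-171, -11))) = Mul(Add(24766, 6929), Add(Rational(18501, 6385), Add(-11, -171))) = Mul(31695, Add(Rational(18501, 6385), -182)) = Mul(31695, Rational(-1143569, 6385)) = Rational(-7249083891, 1277)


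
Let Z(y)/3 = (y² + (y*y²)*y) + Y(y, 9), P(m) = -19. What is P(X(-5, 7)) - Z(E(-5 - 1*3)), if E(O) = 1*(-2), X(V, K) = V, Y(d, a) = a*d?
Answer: -25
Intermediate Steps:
E(O) = -2
Z(y) = 3*y² + 3*y⁴ + 27*y (Z(y) = 3*((y² + (y*y²)*y) + 9*y) = 3*((y² + y³*y) + 9*y) = 3*((y² + y⁴) + 9*y) = 3*(y² + y⁴ + 9*y) = 3*y² + 3*y⁴ + 27*y)
P(X(-5, 7)) - Z(E(-5 - 1*3)) = -19 - 3*(-2)*(9 - 2 + (-2)³) = -19 - 3*(-2)*(9 - 2 - 8) = -19 - 3*(-2)*(-1) = -19 - 1*6 = -19 - 6 = -25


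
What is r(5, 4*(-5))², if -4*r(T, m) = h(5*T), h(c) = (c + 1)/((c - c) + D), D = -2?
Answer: 169/16 ≈ 10.563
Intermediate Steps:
h(c) = -½ - c/2 (h(c) = (c + 1)/((c - c) - 2) = (1 + c)/(0 - 2) = (1 + c)/(-2) = (1 + c)*(-½) = -½ - c/2)
r(T, m) = ⅛ + 5*T/8 (r(T, m) = -(-½ - 5*T/2)/4 = ⅛ + 5*T/8)
r(5, 4*(-5))² = (⅛ + (5/8)*5)² = (⅛ + 25/8)² = (13/4)² = 169/16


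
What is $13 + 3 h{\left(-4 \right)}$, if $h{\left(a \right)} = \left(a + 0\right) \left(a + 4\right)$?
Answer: $13$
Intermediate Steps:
$h{\left(a \right)} = a \left(4 + a\right)$
$13 + 3 h{\left(-4 \right)} = 13 + 3 \left(- 4 \left(4 - 4\right)\right) = 13 + 3 \left(\left(-4\right) 0\right) = 13 + 3 \cdot 0 = 13 + 0 = 13$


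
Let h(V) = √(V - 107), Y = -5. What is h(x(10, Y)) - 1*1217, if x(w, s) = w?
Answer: -1217 + I*√97 ≈ -1217.0 + 9.8489*I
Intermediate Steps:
h(V) = √(-107 + V)
h(x(10, Y)) - 1*1217 = √(-107 + 10) - 1*1217 = √(-97) - 1217 = I*√97 - 1217 = -1217 + I*√97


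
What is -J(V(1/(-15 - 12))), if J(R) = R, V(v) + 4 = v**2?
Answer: 2915/729 ≈ 3.9986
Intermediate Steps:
V(v) = -4 + v**2
-J(V(1/(-15 - 12))) = -(-4 + (1/(-15 - 12))**2) = -(-4 + (1/(-27))**2) = -(-4 + (-1/27)**2) = -(-4 + 1/729) = -1*(-2915/729) = 2915/729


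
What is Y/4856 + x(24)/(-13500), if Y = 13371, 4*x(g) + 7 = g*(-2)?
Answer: 18057527/6555600 ≈ 2.7545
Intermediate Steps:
x(g) = -7/4 - g/2 (x(g) = -7/4 + (g*(-2))/4 = -7/4 + (-2*g)/4 = -7/4 - g/2)
Y/4856 + x(24)/(-13500) = 13371/4856 + (-7/4 - ½*24)/(-13500) = 13371*(1/4856) + (-7/4 - 12)*(-1/13500) = 13371/4856 - 55/4*(-1/13500) = 13371/4856 + 11/10800 = 18057527/6555600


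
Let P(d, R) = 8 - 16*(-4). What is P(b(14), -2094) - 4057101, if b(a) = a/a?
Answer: -4057029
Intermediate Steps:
b(a) = 1
P(d, R) = 72 (P(d, R) = 8 + 64 = 72)
P(b(14), -2094) - 4057101 = 72 - 4057101 = -4057029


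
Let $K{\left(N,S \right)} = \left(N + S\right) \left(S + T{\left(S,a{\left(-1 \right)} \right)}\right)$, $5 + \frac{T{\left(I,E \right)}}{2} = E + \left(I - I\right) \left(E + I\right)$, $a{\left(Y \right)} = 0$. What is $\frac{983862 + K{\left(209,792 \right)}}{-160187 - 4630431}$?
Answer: $- \frac{883322}{2395309} \approx -0.36877$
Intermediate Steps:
$T{\left(I,E \right)} = -10 + 2 E$ ($T{\left(I,E \right)} = -10 + 2 \left(E + \left(I - I\right) \left(E + I\right)\right) = -10 + 2 \left(E + 0 \left(E + I\right)\right) = -10 + 2 \left(E + 0\right) = -10 + 2 E$)
$K{\left(N,S \right)} = \left(-10 + S\right) \left(N + S\right)$ ($K{\left(N,S \right)} = \left(N + S\right) \left(S + \left(-10 + 2 \cdot 0\right)\right) = \left(N + S\right) \left(S + \left(-10 + 0\right)\right) = \left(N + S\right) \left(S - 10\right) = \left(N + S\right) \left(-10 + S\right) = \left(-10 + S\right) \left(N + S\right)$)
$\frac{983862 + K{\left(209,792 \right)}}{-160187 - 4630431} = \frac{983862 + \left(792^{2} - 2090 - 7920 + 209 \cdot 792\right)}{-160187 - 4630431} = \frac{983862 + \left(627264 - 2090 - 7920 + 165528\right)}{-4790618} = \left(983862 + 782782\right) \left(- \frac{1}{4790618}\right) = 1766644 \left(- \frac{1}{4790618}\right) = - \frac{883322}{2395309}$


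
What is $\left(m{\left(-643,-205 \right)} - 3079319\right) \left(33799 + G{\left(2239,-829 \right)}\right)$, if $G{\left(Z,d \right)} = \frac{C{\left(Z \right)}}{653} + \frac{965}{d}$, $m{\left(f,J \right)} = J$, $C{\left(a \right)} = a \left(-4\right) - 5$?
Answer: $- \frac{56320153213866276}{541337} \approx -1.0404 \cdot 10^{11}$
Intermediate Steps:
$C{\left(a \right)} = -5 - 4 a$ ($C{\left(a \right)} = - 4 a - 5 = -5 - 4 a$)
$G{\left(Z,d \right)} = - \frac{5}{653} + \frac{965}{d} - \frac{4 Z}{653}$ ($G{\left(Z,d \right)} = \frac{-5 - 4 Z}{653} + \frac{965}{d} = \left(-5 - 4 Z\right) \frac{1}{653} + \frac{965}{d} = \left(- \frac{5}{653} - \frac{4 Z}{653}\right) + \frac{965}{d} = - \frac{5}{653} + \frac{965}{d} - \frac{4 Z}{653}$)
$\left(m{\left(-643,-205 \right)} - 3079319\right) \left(33799 + G{\left(2239,-829 \right)}\right) = \left(-205 - 3079319\right) \left(33799 + \frac{630145 - - 829 \left(5 + 4 \cdot 2239\right)}{653 \left(-829\right)}\right) = - 3079524 \left(33799 + \frac{1}{653} \left(- \frac{1}{829}\right) \left(630145 - - 829 \left(5 + 8956\right)\right)\right) = - 3079524 \left(33799 + \frac{1}{653} \left(- \frac{1}{829}\right) \left(630145 - \left(-829\right) 8961\right)\right) = - 3079524 \left(33799 + \frac{1}{653} \left(- \frac{1}{829}\right) \left(630145 + 7428669\right)\right) = - 3079524 \left(33799 + \frac{1}{653} \left(- \frac{1}{829}\right) 8058814\right) = - 3079524 \left(33799 - \frac{8058814}{541337}\right) = \left(-3079524\right) \frac{18288590449}{541337} = - \frac{56320153213866276}{541337}$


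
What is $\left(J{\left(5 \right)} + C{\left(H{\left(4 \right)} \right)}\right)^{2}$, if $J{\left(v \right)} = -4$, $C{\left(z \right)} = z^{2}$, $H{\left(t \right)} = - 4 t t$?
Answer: $16744464$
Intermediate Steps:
$H{\left(t \right)} = - 4 t^{2}$
$\left(J{\left(5 \right)} + C{\left(H{\left(4 \right)} \right)}\right)^{2} = \left(-4 + \left(- 4 \cdot 4^{2}\right)^{2}\right)^{2} = \left(-4 + \left(\left(-4\right) 16\right)^{2}\right)^{2} = \left(-4 + \left(-64\right)^{2}\right)^{2} = \left(-4 + 4096\right)^{2} = 4092^{2} = 16744464$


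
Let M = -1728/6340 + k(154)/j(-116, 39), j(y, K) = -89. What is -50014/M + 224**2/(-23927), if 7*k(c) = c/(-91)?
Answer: 7680784769908411/41440343723 ≈ 1.8535e+5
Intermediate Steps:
k(c) = -c/637 (k(c) = (c/(-91))/7 = (c*(-1/91))/7 = (-c/91)/7 = -c/637)
M = -3463898/12836915 (M = -1728/6340 - 1/637*154/(-89) = -1728*1/6340 - 22/91*(-1/89) = -432/1585 + 22/8099 = -3463898/12836915 ≈ -0.26984)
-50014/M + 224**2/(-23927) = -50014/(-3463898/12836915) + 224**2/(-23927) = -50014*(-12836915/3463898) + 50176*(-1/23927) = 321012733405/1731949 - 50176/23927 = 7680784769908411/41440343723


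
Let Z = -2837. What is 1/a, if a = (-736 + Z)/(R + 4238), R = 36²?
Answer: -5534/3573 ≈ -1.5488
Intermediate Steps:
R = 1296
a = -3573/5534 (a = (-736 - 2837)/(1296 + 4238) = -3573/5534 ≈ -0.64565)
1/a = 1/(-3573/5534) = -5534/3573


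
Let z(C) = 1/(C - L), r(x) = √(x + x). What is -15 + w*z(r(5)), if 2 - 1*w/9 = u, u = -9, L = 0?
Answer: -15 + 99*√10/10 ≈ 16.307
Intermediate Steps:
r(x) = √2*√x (r(x) = √(2*x) = √2*√x)
w = 99 (w = 18 - 9*(-9) = 18 + 81 = 99)
z(C) = 1/C (z(C) = 1/(C - 1*0) = 1/(C + 0) = 1/C)
-15 + w*z(r(5)) = -15 + 99/((√2*√5)) = -15 + 99/(√10) = -15 + 99*(√10/10) = -15 + 99*√10/10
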